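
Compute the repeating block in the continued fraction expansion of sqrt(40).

Write x_i = (sqrt(40) + m_i)/d_i with (m_0, d_0) = (0, 1). a_0 = floor(sqrt(40)) = 6, since 6^2 = 36 <= 40 < 49 = 7^2.
Iterate m_{i+1} = d_i*a_i - m_i, d_{i+1} = (40 - m_{i+1}^2)/d_i, a_{i+1} = floor((a_0 + m_{i+1})/d_{i+1}):
  m_1 = 1*6 - 0 = 6, d_1 = (40 - 6^2)/1 = 4/1 = 4, a_1 = floor((6 + 6)/4) = 3.
  m_2 = 4*3 - 6 = 6, d_2 = (40 - 6^2)/4 = 4/4 = 1, a_2 = floor((6 + 6)/1) = 12.
  m_3 = 1*12 - 6 = 6, d_3 = (40 - 6^2)/1 = 4/1 = 4: (m_3, d_3) = (m_1, d_1) = (6, 4), so from here the quotients repeat a_1, a_2; the period length is 2.
Hence the expansion of sqrt(40) is a_0 = 6 followed by the repeating block 3, 12 (period 2).

[6; (3, 12)]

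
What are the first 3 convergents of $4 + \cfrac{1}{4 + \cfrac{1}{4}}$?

Using the convergent recurrence p_i = a_i*p_{i-1} + p_{i-2}, q_i = a_i*q_{i-1} + q_{i-2} with p_{-2}=0, p_{-1}=1, q_{-2}=1, q_{-1}=0:
  i=0: a_0=4, p_0 = 4*1 + 0 = 4, q_0 = 4*0 + 1 = 1.
  i=1: a_1=4, p_1 = 4*4 + 1 = 17, q_1 = 4*1 + 0 = 4.
  i=2: a_2=4, p_2 = 4*17 + 4 = 72, q_2 = 4*4 + 1 = 17.

4/1, 17/4, 72/17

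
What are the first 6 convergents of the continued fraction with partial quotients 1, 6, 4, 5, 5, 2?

1/1, 7/6, 29/25, 152/131, 789/680, 1730/1491

Using the convergent recurrence p_i = a_i*p_{i-1} + p_{i-2}, q_i = a_i*q_{i-1} + q_{i-2} with p_{-2}=0, p_{-1}=1, q_{-2}=1, q_{-1}=0:
  i=0: a_0=1, p_0 = 1*1 + 0 = 1, q_0 = 1*0 + 1 = 1.
  i=1: a_1=6, p_1 = 6*1 + 1 = 7, q_1 = 6*1 + 0 = 6.
  i=2: a_2=4, p_2 = 4*7 + 1 = 29, q_2 = 4*6 + 1 = 25.
  i=3: a_3=5, p_3 = 5*29 + 7 = 152, q_3 = 5*25 + 6 = 131.
  i=4: a_4=5, p_4 = 5*152 + 29 = 789, q_4 = 5*131 + 25 = 680.
  i=5: a_5=2, p_5 = 2*789 + 152 = 1730, q_5 = 2*680 + 131 = 1491.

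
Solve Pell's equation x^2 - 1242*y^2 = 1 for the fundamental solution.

(x, y) = (415151, 11780)

First expand sqrt(1242) as a continued fraction. With x_i = (sqrt(1242) + m_i)/d_i and (m_0, d_0) = (0, 1): a_0 = floor(sqrt(1242)) = 35, since 35^2 = 1225 <= 1242 < 1296 = 36^2.
Iterate m_{i+1} = d_i*a_i - m_i, d_{i+1} = (1242 - m_{i+1}^2)/d_i, a_{i+1} = floor((a_0 + m_{i+1})/d_{i+1}):
  m_1 = 1*35 - 0 = 35, d_1 = (1242 - 35^2)/1 = 17/1 = 17, a_1 = floor((35 + 35)/17) = 4.
  m_2 = 17*4 - 35 = 33, d_2 = (1242 - 33^2)/17 = 153/17 = 9, a_2 = floor((35 + 33)/9) = 7.
  m_3 = 9*7 - 33 = 30, d_3 = (1242 - 30^2)/9 = 342/9 = 38, a_3 = floor((35 + 30)/38) = 1.
  m_4 = 38*1 - 30 = 8, d_4 = (1242 - 8^2)/38 = 1178/38 = 31, a_4 = floor((35 + 8)/31) = 1.
  m_5 = 31*1 - 8 = 23, d_5 = (1242 - 23^2)/31 = 713/31 = 23, a_5 = floor((35 + 23)/23) = 2.
  m_6 = 23*2 - 23 = 23, d_6 = (1242 - 23^2)/23 = 713/23 = 31, a_6 = floor((35 + 23)/31) = 1.
  m_7 = 31*1 - 23 = 8, d_7 = (1242 - 8^2)/31 = 1178/31 = 38, a_7 = floor((35 + 8)/38) = 1.
  m_8 = 38*1 - 8 = 30, d_8 = (1242 - 30^2)/38 = 342/38 = 9, a_8 = floor((35 + 30)/9) = 7.
  m_9 = 9*7 - 30 = 33, d_9 = (1242 - 33^2)/9 = 153/9 = 17, a_9 = floor((35 + 33)/17) = 4.
  m_10 = 17*4 - 33 = 35, d_10 = (1242 - 35^2)/17 = 17/17 = 1, a_10 = floor((35 + 35)/1) = 70.
  m_11 = 1*70 - 35 = 35, d_11 = (1242 - 35^2)/1 = 17/1 = 17: (m_11, d_11) = (m_1, d_1) = (35, 17), so from here the quotients repeat a_1, ..., a_10; the period length is 10.
So sqrt(1242) = [35; (4, 7, 1, 1, 2, 1, 1, 7, 4, 70)] with period length k = 10.
k is even, so the fundamental solution of x^2 - 1242y^2 = 1 is (p_{k-1}, q_{k-1}) = (p_9, q_9); compute convergents through index 9.
Convergents (p_i = a_i*p_{i-1} + p_{i-2}, q_i = a_i*q_{i-1} + q_{i-2} with p_{-2}=0, p_{-1}=1, q_{-2}=1, q_{-1}=0):
  i=0: a_0=35, p_0 = 35*1 + 0 = 35, q_0 = 35*0 + 1 = 1.
  i=1: a_1=4, p_1 = 4*35 + 1 = 141, q_1 = 4*1 + 0 = 4.
  i=2: a_2=7, p_2 = 7*141 + 35 = 1022, q_2 = 7*4 + 1 = 29.
  i=3: a_3=1, p_3 = 1*1022 + 141 = 1163, q_3 = 1*29 + 4 = 33.
  i=4: a_4=1, p_4 = 1*1163 + 1022 = 2185, q_4 = 1*33 + 29 = 62.
  i=5: a_5=2, p_5 = 2*2185 + 1163 = 5533, q_5 = 2*62 + 33 = 157.
  i=6: a_6=1, p_6 = 1*5533 + 2185 = 7718, q_6 = 1*157 + 62 = 219.
  i=7: a_7=1, p_7 = 1*7718 + 5533 = 13251, q_7 = 1*219 + 157 = 376.
  i=8: a_8=7, p_8 = 7*13251 + 7718 = 100475, q_8 = 7*376 + 219 = 2851.
  i=9: a_9=4, p_9 = 4*100475 + 13251 = 415151, q_9 = 4*2851 + 376 = 11780.
Check: 415151^2 - 1242*11780^2 = 172350352801 - 172350352800 = 1, so (x, y) = (415151, 11780) solves the equation, and by the theorem it is the least positive solution.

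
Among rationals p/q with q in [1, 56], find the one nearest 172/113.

35/23

Expand x = 172/113 as a continued fraction with the Euclidean algorithm:
  172 = 1*113 + 59, so a_0 = 1.
  113 = 1*59 + 54, so a_1 = 1.
  59 = 1*54 + 5, so a_2 = 1.
  54 = 10*5 + 4, so a_3 = 10.
  5 = 1*4 + 1, so a_4 = 1.
  4 = 4*1 + 0, so a_5 = 4.
so x = [1; 1, 1, 10, 1, 4].
Convergents (p_i = a_i*p_{i-1} + p_{i-2}, q_i = a_i*q_{i-1} + q_{i-2} with p_{-2}=0, p_{-1}=1, q_{-2}=1, q_{-1}=0), until the denominator exceeds 56:
  i=0: a_0=1, p_0 = 1*1 + 0 = 1, q_0 = 1*0 + 1 = 1.
  i=1: a_1=1, p_1 = 1*1 + 1 = 2, q_1 = 1*1 + 0 = 1.
  i=2: a_2=1, p_2 = 1*2 + 1 = 3, q_2 = 1*1 + 1 = 2.
  i=3: a_3=10, p_3 = 10*3 + 2 = 32, q_3 = 10*2 + 1 = 21.
  i=4: a_4=1, p_4 = 1*32 + 3 = 35, q_4 = 1*21 + 2 = 23.
  i=5: a_5=4, p_5 = 4*35 + 32 = 172, q_5 = 4*23 + 21 = 113.
q_5 = 113 > 56, so the last convergent with denominator <= 56 is p_4/q_4 = 35/23.
The closest fraction with denominator <= 56 is either p_4/q_4 or the intermediate fraction (k*p_4 + p_3)/(k*q_4 + q_3) with the largest k >= 1 whose denominator stays <= 56; these approach x as k grows, and every other convergent or intermediate fraction in range is farther away.
Largest k: floor((56 - q_3)/q_4) = floor((56 - 21)/23) = 1.
That gives (1*35 + 32)/(1*23 + 21) = 67/44.
Compare the errors: |x - 35/23| = |172*23 - 35*113|/(113*23) = 1/2599, and |x - 67/44| = |172*44 - 67*113|/(113*44) = 3/4972.
Cross-multiplying, 1*4972 = 4972 < 7797 = 3*2599, so 1/2599 is smaller: the convergent 35/23 is closer to x than 67/44.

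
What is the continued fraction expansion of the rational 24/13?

Run the Euclidean algorithm on 24 and 13; the successive quotients are the partial quotients a_0, a_1, ... (each step inverts the fractional part left over by the previous one):
  24 = 1*13 + 11, so a_0 = 1.
  13 = 1*11 + 2, so a_1 = 1.
  11 = 5*2 + 1, so a_2 = 5.
  2 = 2*1 + 0, so a_3 = 2.
The remainder reaches 0 after 4 divisions, so the expansion has 4 partial quotients, read off in order.

[1; 1, 5, 2]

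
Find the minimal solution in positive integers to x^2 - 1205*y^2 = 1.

First expand sqrt(1205) as a continued fraction. With x_i = (sqrt(1205) + m_i)/d_i and (m_0, d_0) = (0, 1): a_0 = floor(sqrt(1205)) = 34, since 34^2 = 1156 <= 1205 < 1225 = 35^2.
Iterate m_{i+1} = d_i*a_i - m_i, d_{i+1} = (1205 - m_{i+1}^2)/d_i, a_{i+1} = floor((a_0 + m_{i+1})/d_{i+1}):
  m_1 = 1*34 - 0 = 34, d_1 = (1205 - 34^2)/1 = 49/1 = 49, a_1 = floor((34 + 34)/49) = 1.
  m_2 = 49*1 - 34 = 15, d_2 = (1205 - 15^2)/49 = 980/49 = 20, a_2 = floor((34 + 15)/20) = 2.
  m_3 = 20*2 - 15 = 25, d_3 = (1205 - 25^2)/20 = 580/20 = 29, a_3 = floor((34 + 25)/29) = 2.
  m_4 = 29*2 - 25 = 33, d_4 = (1205 - 33^2)/29 = 116/29 = 4, a_4 = floor((34 + 33)/4) = 16.
  m_5 = 4*16 - 33 = 31, d_5 = (1205 - 31^2)/4 = 244/4 = 61, a_5 = floor((34 + 31)/61) = 1.
  m_6 = 61*1 - 31 = 30, d_6 = (1205 - 30^2)/61 = 305/61 = 5, a_6 = floor((34 + 30)/5) = 12.
  m_7 = 5*12 - 30 = 30, d_7 = (1205 - 30^2)/5 = 305/5 = 61, a_7 = floor((34 + 30)/61) = 1.
  m_8 = 61*1 - 30 = 31, d_8 = (1205 - 31^2)/61 = 244/61 = 4, a_8 = floor((34 + 31)/4) = 16.
  m_9 = 4*16 - 31 = 33, d_9 = (1205 - 33^2)/4 = 116/4 = 29, a_9 = floor((34 + 33)/29) = 2.
  m_10 = 29*2 - 33 = 25, d_10 = (1205 - 25^2)/29 = 580/29 = 20, a_10 = floor((34 + 25)/20) = 2.
  m_11 = 20*2 - 25 = 15, d_11 = (1205 - 15^2)/20 = 980/20 = 49, a_11 = floor((34 + 15)/49) = 1.
  m_12 = 49*1 - 15 = 34, d_12 = (1205 - 34^2)/49 = 49/49 = 1, a_12 = floor((34 + 34)/1) = 68.
  m_13 = 1*68 - 34 = 34, d_13 = (1205 - 34^2)/1 = 49/1 = 49: (m_13, d_13) = (m_1, d_1) = (34, 49), so from here the quotients repeat a_1, ..., a_12; the period length is 12.
So sqrt(1205) = [34; (1, 2, 2, 16, 1, 12, 1, 16, 2, 2, 1, 68)] with period length k = 12.
k is even, so the fundamental solution of x^2 - 1205y^2 = 1 is (p_{k-1}, q_{k-1}) = (p_11, q_11); compute convergents through index 11.
Convergents (p_i = a_i*p_{i-1} + p_{i-2}, q_i = a_i*q_{i-1} + q_{i-2} with p_{-2}=0, p_{-1}=1, q_{-2}=1, q_{-1}=0):
  i=0: a_0=34, p_0 = 34*1 + 0 = 34, q_0 = 34*0 + 1 = 1.
  i=1: a_1=1, p_1 = 1*34 + 1 = 35, q_1 = 1*1 + 0 = 1.
  i=2: a_2=2, p_2 = 2*35 + 34 = 104, q_2 = 2*1 + 1 = 3.
  i=3: a_3=2, p_3 = 2*104 + 35 = 243, q_3 = 2*3 + 1 = 7.
  i=4: a_4=16, p_4 = 16*243 + 104 = 3992, q_4 = 16*7 + 3 = 115.
  i=5: a_5=1, p_5 = 1*3992 + 243 = 4235, q_5 = 1*115 + 7 = 122.
  i=6: a_6=12, p_6 = 12*4235 + 3992 = 54812, q_6 = 12*122 + 115 = 1579.
  i=7: a_7=1, p_7 = 1*54812 + 4235 = 59047, q_7 = 1*1579 + 122 = 1701.
  i=8: a_8=16, p_8 = 16*59047 + 54812 = 999564, q_8 = 16*1701 + 1579 = 28795.
  i=9: a_9=2, p_9 = 2*999564 + 59047 = 2058175, q_9 = 2*28795 + 1701 = 59291.
  i=10: a_10=2, p_10 = 2*2058175 + 999564 = 5115914, q_10 = 2*59291 + 28795 = 147377.
  i=11: a_11=1, p_11 = 1*5115914 + 2058175 = 7174089, q_11 = 1*147377 + 59291 = 206668.
Check: 7174089^2 - 1205*206668^2 = 51467552979921 - 51467552979920 = 1, so (x, y) = (7174089, 206668) solves the equation, and by the theorem it is the least positive solution.

(x, y) = (7174089, 206668)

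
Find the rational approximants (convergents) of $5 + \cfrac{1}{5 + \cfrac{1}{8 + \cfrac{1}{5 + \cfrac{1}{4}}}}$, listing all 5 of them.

5/1, 26/5, 213/41, 1091/210, 4577/881

Using the convergent recurrence p_i = a_i*p_{i-1} + p_{i-2}, q_i = a_i*q_{i-1} + q_{i-2} with p_{-2}=0, p_{-1}=1, q_{-2}=1, q_{-1}=0:
  i=0: a_0=5, p_0 = 5*1 + 0 = 5, q_0 = 5*0 + 1 = 1.
  i=1: a_1=5, p_1 = 5*5 + 1 = 26, q_1 = 5*1 + 0 = 5.
  i=2: a_2=8, p_2 = 8*26 + 5 = 213, q_2 = 8*5 + 1 = 41.
  i=3: a_3=5, p_3 = 5*213 + 26 = 1091, q_3 = 5*41 + 5 = 210.
  i=4: a_4=4, p_4 = 4*1091 + 213 = 4577, q_4 = 4*210 + 41 = 881.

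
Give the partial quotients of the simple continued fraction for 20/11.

[1; 1, 4, 2]

Run the Euclidean algorithm on 20 and 11; the successive quotients are the partial quotients a_0, a_1, ... (each step inverts the fractional part left over by the previous one):
  20 = 1*11 + 9, so a_0 = 1.
  11 = 1*9 + 2, so a_1 = 1.
  9 = 4*2 + 1, so a_2 = 4.
  2 = 2*1 + 0, so a_3 = 2.
The remainder reaches 0 after 4 divisions, so the expansion has 4 partial quotients, read off in order.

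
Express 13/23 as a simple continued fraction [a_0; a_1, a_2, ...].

[0; 1, 1, 3, 3]

Run the Euclidean algorithm on 13 and 23; the successive quotients are the partial quotients a_0, a_1, ... (each step inverts the fractional part left over by the previous one):
  13 = 0*23 + 13, so a_0 = 0.
  23 = 1*13 + 10, so a_1 = 1.
  13 = 1*10 + 3, so a_2 = 1.
  10 = 3*3 + 1, so a_3 = 3.
  3 = 3*1 + 0, so a_4 = 3.
The remainder reaches 0 after 5 divisions, so the expansion has 5 partial quotients, read off in order.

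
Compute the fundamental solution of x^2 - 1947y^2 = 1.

(x, y) = (353, 8)

First expand sqrt(1947) as a continued fraction. With x_i = (sqrt(1947) + m_i)/d_i and (m_0, d_0) = (0, 1): a_0 = floor(sqrt(1947)) = 44, since 44^2 = 1936 <= 1947 < 2025 = 45^2.
Iterate m_{i+1} = d_i*a_i - m_i, d_{i+1} = (1947 - m_{i+1}^2)/d_i, a_{i+1} = floor((a_0 + m_{i+1})/d_{i+1}):
  m_1 = 1*44 - 0 = 44, d_1 = (1947 - 44^2)/1 = 11/1 = 11, a_1 = floor((44 + 44)/11) = 8.
  m_2 = 11*8 - 44 = 44, d_2 = (1947 - 44^2)/11 = 11/11 = 1, a_2 = floor((44 + 44)/1) = 88.
  m_3 = 1*88 - 44 = 44, d_3 = (1947 - 44^2)/1 = 11/1 = 11: (m_3, d_3) = (m_1, d_1) = (44, 11), so from here the quotients repeat a_1, a_2; the period length is 2.
So sqrt(1947) = [44; (8, 88)] with period length k = 2.
k is even, so the fundamental solution of x^2 - 1947y^2 = 1 is (p_{k-1}, q_{k-1}) = (p_1, q_1); compute convergents through index 1.
Convergents (p_i = a_i*p_{i-1} + p_{i-2}, q_i = a_i*q_{i-1} + q_{i-2} with p_{-2}=0, p_{-1}=1, q_{-2}=1, q_{-1}=0):
  i=0: a_0=44, p_0 = 44*1 + 0 = 44, q_0 = 44*0 + 1 = 1.
  i=1: a_1=8, p_1 = 8*44 + 1 = 353, q_1 = 8*1 + 0 = 8.
Check: 353^2 - 1947*8^2 = 124609 - 124608 = 1, so (x, y) = (353, 8) solves the equation, and by the theorem it is the least positive solution.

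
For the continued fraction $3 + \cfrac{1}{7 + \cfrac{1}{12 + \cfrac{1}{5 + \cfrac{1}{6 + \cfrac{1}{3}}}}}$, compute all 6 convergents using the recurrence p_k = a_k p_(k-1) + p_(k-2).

Using the convergent recurrence p_i = a_i*p_{i-1} + p_{i-2}, q_i = a_i*q_{i-1} + q_{i-2} with p_{-2}=0, p_{-1}=1, q_{-2}=1, q_{-1}=0:
  i=0: a_0=3, p_0 = 3*1 + 0 = 3, q_0 = 3*0 + 1 = 1.
  i=1: a_1=7, p_1 = 7*3 + 1 = 22, q_1 = 7*1 + 0 = 7.
  i=2: a_2=12, p_2 = 12*22 + 3 = 267, q_2 = 12*7 + 1 = 85.
  i=3: a_3=5, p_3 = 5*267 + 22 = 1357, q_3 = 5*85 + 7 = 432.
  i=4: a_4=6, p_4 = 6*1357 + 267 = 8409, q_4 = 6*432 + 85 = 2677.
  i=5: a_5=3, p_5 = 3*8409 + 1357 = 26584, q_5 = 3*2677 + 432 = 8463.

3/1, 22/7, 267/85, 1357/432, 8409/2677, 26584/8463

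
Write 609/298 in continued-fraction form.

[2; 22, 1, 12]

Run the Euclidean algorithm on 609 and 298; the successive quotients are the partial quotients a_0, a_1, ... (each step inverts the fractional part left over by the previous one):
  609 = 2*298 + 13, so a_0 = 2.
  298 = 22*13 + 12, so a_1 = 22.
  13 = 1*12 + 1, so a_2 = 1.
  12 = 12*1 + 0, so a_3 = 12.
The remainder reaches 0 after 4 divisions, so the expansion has 4 partial quotients, read off in order.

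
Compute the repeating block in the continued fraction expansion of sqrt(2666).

Write x_i = (sqrt(2666) + m_i)/d_i with (m_0, d_0) = (0, 1). a_0 = floor(sqrt(2666)) = 51, since 51^2 = 2601 <= 2666 < 2704 = 52^2.
Iterate m_{i+1} = d_i*a_i - m_i, d_{i+1} = (2666 - m_{i+1}^2)/d_i, a_{i+1} = floor((a_0 + m_{i+1})/d_{i+1}):
  m_1 = 1*51 - 0 = 51, d_1 = (2666 - 51^2)/1 = 65/1 = 65, a_1 = floor((51 + 51)/65) = 1.
  m_2 = 65*1 - 51 = 14, d_2 = (2666 - 14^2)/65 = 2470/65 = 38, a_2 = floor((51 + 14)/38) = 1.
  m_3 = 38*1 - 14 = 24, d_3 = (2666 - 24^2)/38 = 2090/38 = 55, a_3 = floor((51 + 24)/55) = 1.
  m_4 = 55*1 - 24 = 31, d_4 = (2666 - 31^2)/55 = 1705/55 = 31, a_4 = floor((51 + 31)/31) = 2.
  m_5 = 31*2 - 31 = 31, d_5 = (2666 - 31^2)/31 = 1705/31 = 55, a_5 = floor((51 + 31)/55) = 1.
  m_6 = 55*1 - 31 = 24, d_6 = (2666 - 24^2)/55 = 2090/55 = 38, a_6 = floor((51 + 24)/38) = 1.
  m_7 = 38*1 - 24 = 14, d_7 = (2666 - 14^2)/38 = 2470/38 = 65, a_7 = floor((51 + 14)/65) = 1.
  m_8 = 65*1 - 14 = 51, d_8 = (2666 - 51^2)/65 = 65/65 = 1, a_8 = floor((51 + 51)/1) = 102.
  m_9 = 1*102 - 51 = 51, d_9 = (2666 - 51^2)/1 = 65/1 = 65: (m_9, d_9) = (m_1, d_1) = (51, 65), so from here the quotients repeat a_1, ..., a_8; the period length is 8.
Hence the expansion of sqrt(2666) is a_0 = 51 followed by the repeating block 1, 1, 1, 2, 1, 1, 1, 102 (period 8).

[51; (1, 1, 1, 2, 1, 1, 1, 102)]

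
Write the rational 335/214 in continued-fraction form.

[1; 1, 1, 3, 3, 9]

Run the Euclidean algorithm on 335 and 214; the successive quotients are the partial quotients a_0, a_1, ... (each step inverts the fractional part left over by the previous one):
  335 = 1*214 + 121, so a_0 = 1.
  214 = 1*121 + 93, so a_1 = 1.
  121 = 1*93 + 28, so a_2 = 1.
  93 = 3*28 + 9, so a_3 = 3.
  28 = 3*9 + 1, so a_4 = 3.
  9 = 9*1 + 0, so a_5 = 9.
The remainder reaches 0 after 6 divisions, so the expansion has 6 partial quotients, read off in order.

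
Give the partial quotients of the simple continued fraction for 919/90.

[10; 4, 1, 2, 1, 4]

Run the Euclidean algorithm on 919 and 90; the successive quotients are the partial quotients a_0, a_1, ... (each step inverts the fractional part left over by the previous one):
  919 = 10*90 + 19, so a_0 = 10.
  90 = 4*19 + 14, so a_1 = 4.
  19 = 1*14 + 5, so a_2 = 1.
  14 = 2*5 + 4, so a_3 = 2.
  5 = 1*4 + 1, so a_4 = 1.
  4 = 4*1 + 0, so a_5 = 4.
The remainder reaches 0 after 6 divisions, so the expansion has 6 partial quotients, read off in order.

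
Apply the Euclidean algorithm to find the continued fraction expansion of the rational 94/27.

Run the Euclidean algorithm on 94 and 27; the successive quotients are the partial quotients a_0, a_1, ... (each step inverts the fractional part left over by the previous one):
  94 = 3*27 + 13, so a_0 = 3.
  27 = 2*13 + 1, so a_1 = 2.
  13 = 13*1 + 0, so a_2 = 13.
The remainder reaches 0 after 3 divisions, so the expansion has 3 partial quotients, read off in order.

[3; 2, 13]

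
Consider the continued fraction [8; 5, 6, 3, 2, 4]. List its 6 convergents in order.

Using the convergent recurrence p_i = a_i*p_{i-1} + p_{i-2}, q_i = a_i*q_{i-1} + q_{i-2} with p_{-2}=0, p_{-1}=1, q_{-2}=1, q_{-1}=0:
  i=0: a_0=8, p_0 = 8*1 + 0 = 8, q_0 = 8*0 + 1 = 1.
  i=1: a_1=5, p_1 = 5*8 + 1 = 41, q_1 = 5*1 + 0 = 5.
  i=2: a_2=6, p_2 = 6*41 + 8 = 254, q_2 = 6*5 + 1 = 31.
  i=3: a_3=3, p_3 = 3*254 + 41 = 803, q_3 = 3*31 + 5 = 98.
  i=4: a_4=2, p_4 = 2*803 + 254 = 1860, q_4 = 2*98 + 31 = 227.
  i=5: a_5=4, p_5 = 4*1860 + 803 = 8243, q_5 = 4*227 + 98 = 1006.

8/1, 41/5, 254/31, 803/98, 1860/227, 8243/1006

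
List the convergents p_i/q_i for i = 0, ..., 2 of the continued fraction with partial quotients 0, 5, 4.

0/1, 1/5, 4/21

Using the convergent recurrence p_i = a_i*p_{i-1} + p_{i-2}, q_i = a_i*q_{i-1} + q_{i-2} with p_{-2}=0, p_{-1}=1, q_{-2}=1, q_{-1}=0:
  i=0: a_0=0, p_0 = 0*1 + 0 = 0, q_0 = 0*0 + 1 = 1.
  i=1: a_1=5, p_1 = 5*0 + 1 = 1, q_1 = 5*1 + 0 = 5.
  i=2: a_2=4, p_2 = 4*1 + 0 = 4, q_2 = 4*5 + 1 = 21.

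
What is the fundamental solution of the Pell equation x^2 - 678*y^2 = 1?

First expand sqrt(678) as a continued fraction. With x_i = (sqrt(678) + m_i)/d_i and (m_0, d_0) = (0, 1): a_0 = floor(sqrt(678)) = 26, since 26^2 = 676 <= 678 < 729 = 27^2.
Iterate m_{i+1} = d_i*a_i - m_i, d_{i+1} = (678 - m_{i+1}^2)/d_i, a_{i+1} = floor((a_0 + m_{i+1})/d_{i+1}):
  m_1 = 1*26 - 0 = 26, d_1 = (678 - 26^2)/1 = 2/1 = 2, a_1 = floor((26 + 26)/2) = 26.
  m_2 = 2*26 - 26 = 26, d_2 = (678 - 26^2)/2 = 2/2 = 1, a_2 = floor((26 + 26)/1) = 52.
  m_3 = 1*52 - 26 = 26, d_3 = (678 - 26^2)/1 = 2/1 = 2: (m_3, d_3) = (m_1, d_1) = (26, 2), so from here the quotients repeat a_1, a_2; the period length is 2.
So sqrt(678) = [26; (26, 52)] with period length k = 2.
k is even, so the fundamental solution of x^2 - 678y^2 = 1 is (p_{k-1}, q_{k-1}) = (p_1, q_1); compute convergents through index 1.
Convergents (p_i = a_i*p_{i-1} + p_{i-2}, q_i = a_i*q_{i-1} + q_{i-2} with p_{-2}=0, p_{-1}=1, q_{-2}=1, q_{-1}=0):
  i=0: a_0=26, p_0 = 26*1 + 0 = 26, q_0 = 26*0 + 1 = 1.
  i=1: a_1=26, p_1 = 26*26 + 1 = 677, q_1 = 26*1 + 0 = 26.
Check: 677^2 - 678*26^2 = 458329 - 458328 = 1, so (x, y) = (677, 26) solves the equation, and by the theorem it is the least positive solution.

(x, y) = (677, 26)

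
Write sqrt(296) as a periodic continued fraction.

Write x_i = (sqrt(296) + m_i)/d_i with (m_0, d_0) = (0, 1). a_0 = floor(sqrt(296)) = 17, since 17^2 = 289 <= 296 < 324 = 18^2.
Iterate m_{i+1} = d_i*a_i - m_i, d_{i+1} = (296 - m_{i+1}^2)/d_i, a_{i+1} = floor((a_0 + m_{i+1})/d_{i+1}):
  m_1 = 1*17 - 0 = 17, d_1 = (296 - 17^2)/1 = 7/1 = 7, a_1 = floor((17 + 17)/7) = 4.
  m_2 = 7*4 - 17 = 11, d_2 = (296 - 11^2)/7 = 175/7 = 25, a_2 = floor((17 + 11)/25) = 1.
  m_3 = 25*1 - 11 = 14, d_3 = (296 - 14^2)/25 = 100/25 = 4, a_3 = floor((17 + 14)/4) = 7.
  m_4 = 4*7 - 14 = 14, d_4 = (296 - 14^2)/4 = 100/4 = 25, a_4 = floor((17 + 14)/25) = 1.
  m_5 = 25*1 - 14 = 11, d_5 = (296 - 11^2)/25 = 175/25 = 7, a_5 = floor((17 + 11)/7) = 4.
  m_6 = 7*4 - 11 = 17, d_6 = (296 - 17^2)/7 = 7/7 = 1, a_6 = floor((17 + 17)/1) = 34.
  m_7 = 1*34 - 17 = 17, d_7 = (296 - 17^2)/1 = 7/1 = 7: (m_7, d_7) = (m_1, d_1) = (17, 7), so from here the quotients repeat a_1, ..., a_6; the period length is 6.
Hence the expansion of sqrt(296) is a_0 = 17 followed by the repeating block 4, 1, 7, 1, 4, 34 (period 6).

[17; (4, 1, 7, 1, 4, 34)]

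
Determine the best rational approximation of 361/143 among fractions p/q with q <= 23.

53/21

Expand x = 361/143 as a continued fraction with the Euclidean algorithm:
  361 = 2*143 + 75, so a_0 = 2.
  143 = 1*75 + 68, so a_1 = 1.
  75 = 1*68 + 7, so a_2 = 1.
  68 = 9*7 + 5, so a_3 = 9.
  7 = 1*5 + 2, so a_4 = 1.
  5 = 2*2 + 1, so a_5 = 2.
  2 = 2*1 + 0, so a_6 = 2.
so x = [2; 1, 1, 9, 1, 2, 2].
Convergents (p_i = a_i*p_{i-1} + p_{i-2}, q_i = a_i*q_{i-1} + q_{i-2} with p_{-2}=0, p_{-1}=1, q_{-2}=1, q_{-1}=0), until the denominator exceeds 23:
  i=0: a_0=2, p_0 = 2*1 + 0 = 2, q_0 = 2*0 + 1 = 1.
  i=1: a_1=1, p_1 = 1*2 + 1 = 3, q_1 = 1*1 + 0 = 1.
  i=2: a_2=1, p_2 = 1*3 + 2 = 5, q_2 = 1*1 + 1 = 2.
  i=3: a_3=9, p_3 = 9*5 + 3 = 48, q_3 = 9*2 + 1 = 19.
  i=4: a_4=1, p_4 = 1*48 + 5 = 53, q_4 = 1*19 + 2 = 21.
  i=5: a_5=2, p_5 = 2*53 + 48 = 154, q_5 = 2*21 + 19 = 61.
q_5 = 61 > 23, so the last convergent with denominator <= 23 is p_4/q_4 = 53/21.
The closest fraction with denominator <= 23 is either p_4/q_4 or the intermediate fraction (k*p_4 + p_3)/(k*q_4 + q_3) with the largest k >= 1 whose denominator stays <= 23; these approach x as k grows, and every other convergent or intermediate fraction in range is farther away.
Largest k: floor((23 - q_3)/q_4) = floor((23 - 19)/21) = 0.
Since k = 0, no intermediate fraction beyond p_4/q_4 has denominator <= 23, so the convergent 53/21 is the closest (its error is |361*21 - 53*143|/(143*21) = 2/3003).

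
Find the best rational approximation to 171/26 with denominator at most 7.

Expand x = 171/26 as a continued fraction with the Euclidean algorithm:
  171 = 6*26 + 15, so a_0 = 6.
  26 = 1*15 + 11, so a_1 = 1.
  15 = 1*11 + 4, so a_2 = 1.
  11 = 2*4 + 3, so a_3 = 2.
  4 = 1*3 + 1, so a_4 = 1.
  3 = 3*1 + 0, so a_5 = 3.
so x = [6; 1, 1, 2, 1, 3].
Convergents (p_i = a_i*p_{i-1} + p_{i-2}, q_i = a_i*q_{i-1} + q_{i-2} with p_{-2}=0, p_{-1}=1, q_{-2}=1, q_{-1}=0), until the denominator exceeds 7:
  i=0: a_0=6, p_0 = 6*1 + 0 = 6, q_0 = 6*0 + 1 = 1.
  i=1: a_1=1, p_1 = 1*6 + 1 = 7, q_1 = 1*1 + 0 = 1.
  i=2: a_2=1, p_2 = 1*7 + 6 = 13, q_2 = 1*1 + 1 = 2.
  i=3: a_3=2, p_3 = 2*13 + 7 = 33, q_3 = 2*2 + 1 = 5.
  i=4: a_4=1, p_4 = 1*33 + 13 = 46, q_4 = 1*5 + 2 = 7.
  i=5: a_5=3, p_5 = 3*46 + 33 = 171, q_5 = 3*7 + 5 = 26.
q_5 = 26 > 7, so the last convergent with denominator <= 7 is p_4/q_4 = 46/7.
The closest fraction with denominator <= 7 is either p_4/q_4 or the intermediate fraction (k*p_4 + p_3)/(k*q_4 + q_3) with the largest k >= 1 whose denominator stays <= 7; these approach x as k grows, and every other convergent or intermediate fraction in range is farther away.
Largest k: floor((7 - q_3)/q_4) = floor((7 - 5)/7) = 0.
Since k = 0, no intermediate fraction beyond p_4/q_4 has denominator <= 7, so the convergent 46/7 is the closest (its error is |171*7 - 46*26|/(26*7) = 1/182).

46/7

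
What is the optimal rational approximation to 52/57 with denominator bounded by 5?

Expand x = 52/57 as a continued fraction with the Euclidean algorithm:
  52 = 0*57 + 52, so a_0 = 0.
  57 = 1*52 + 5, so a_1 = 1.
  52 = 10*5 + 2, so a_2 = 10.
  5 = 2*2 + 1, so a_3 = 2.
  2 = 2*1 + 0, so a_4 = 2.
so x = [0; 1, 10, 2, 2].
Convergents (p_i = a_i*p_{i-1} + p_{i-2}, q_i = a_i*q_{i-1} + q_{i-2} with p_{-2}=0, p_{-1}=1, q_{-2}=1, q_{-1}=0), until the denominator exceeds 5:
  i=0: a_0=0, p_0 = 0*1 + 0 = 0, q_0 = 0*0 + 1 = 1.
  i=1: a_1=1, p_1 = 1*0 + 1 = 1, q_1 = 1*1 + 0 = 1.
  i=2: a_2=10, p_2 = 10*1 + 0 = 10, q_2 = 10*1 + 1 = 11.
q_2 = 11 > 5, so the last convergent with denominator <= 5 is p_1/q_1 = 1/1.
The closest fraction with denominator <= 5 is either p_1/q_1 or the intermediate fraction (k*p_1 + p_0)/(k*q_1 + q_0) with the largest k >= 1 whose denominator stays <= 5; these approach x as k grows, and every other convergent or intermediate fraction in range is farther away.
Largest k: floor((5 - q_0)/q_1) = floor((5 - 1)/1) = 4.
That gives (4*1 + 0)/(4*1 + 1) = 4/5.
Compare the errors: |x - 1/1| = |52*1 - 1*57|/(57*1) = 5/57, and |x - 4/5| = |52*5 - 4*57|/(57*5) = 32/285.
Cross-multiplying, 5*285 = 1425 < 1824 = 32*57, so 5/57 is smaller: the convergent 1/1 is closer to x than 4/5.

1/1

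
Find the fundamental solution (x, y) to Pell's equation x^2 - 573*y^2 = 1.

First expand sqrt(573) as a continued fraction. With x_i = (sqrt(573) + m_i)/d_i and (m_0, d_0) = (0, 1): a_0 = floor(sqrt(573)) = 23, since 23^2 = 529 <= 573 < 576 = 24^2.
Iterate m_{i+1} = d_i*a_i - m_i, d_{i+1} = (573 - m_{i+1}^2)/d_i, a_{i+1} = floor((a_0 + m_{i+1})/d_{i+1}):
  m_1 = 1*23 - 0 = 23, d_1 = (573 - 23^2)/1 = 44/1 = 44, a_1 = floor((23 + 23)/44) = 1.
  m_2 = 44*1 - 23 = 21, d_2 = (573 - 21^2)/44 = 132/44 = 3, a_2 = floor((23 + 21)/3) = 14.
  m_3 = 3*14 - 21 = 21, d_3 = (573 - 21^2)/3 = 132/3 = 44, a_3 = floor((23 + 21)/44) = 1.
  m_4 = 44*1 - 21 = 23, d_4 = (573 - 23^2)/44 = 44/44 = 1, a_4 = floor((23 + 23)/1) = 46.
  m_5 = 1*46 - 23 = 23, d_5 = (573 - 23^2)/1 = 44/1 = 44: (m_5, d_5) = (m_1, d_1) = (23, 44), so from here the quotients repeat a_1, ..., a_4; the period length is 4.
So sqrt(573) = [23; (1, 14, 1, 46)] with period length k = 4.
k is even, so the fundamental solution of x^2 - 573y^2 = 1 is (p_{k-1}, q_{k-1}) = (p_3, q_3); compute convergents through index 3.
Convergents (p_i = a_i*p_{i-1} + p_{i-2}, q_i = a_i*q_{i-1} + q_{i-2} with p_{-2}=0, p_{-1}=1, q_{-2}=1, q_{-1}=0):
  i=0: a_0=23, p_0 = 23*1 + 0 = 23, q_0 = 23*0 + 1 = 1.
  i=1: a_1=1, p_1 = 1*23 + 1 = 24, q_1 = 1*1 + 0 = 1.
  i=2: a_2=14, p_2 = 14*24 + 23 = 359, q_2 = 14*1 + 1 = 15.
  i=3: a_3=1, p_3 = 1*359 + 24 = 383, q_3 = 1*15 + 1 = 16.
Check: 383^2 - 573*16^2 = 146689 - 146688 = 1, so (x, y) = (383, 16) solves the equation, and by the theorem it is the least positive solution.

(x, y) = (383, 16)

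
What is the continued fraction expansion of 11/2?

[5; 2]

Run the Euclidean algorithm on 11 and 2; the successive quotients are the partial quotients a_0, a_1, ... (each step inverts the fractional part left over by the previous one):
  11 = 5*2 + 1, so a_0 = 5.
  2 = 2*1 + 0, so a_1 = 2.
The remainder reaches 0 after 2 divisions, so the expansion has 2 partial quotients, read off in order.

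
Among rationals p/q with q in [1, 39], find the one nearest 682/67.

Expand x = 682/67 as a continued fraction with the Euclidean algorithm:
  682 = 10*67 + 12, so a_0 = 10.
  67 = 5*12 + 7, so a_1 = 5.
  12 = 1*7 + 5, so a_2 = 1.
  7 = 1*5 + 2, so a_3 = 1.
  5 = 2*2 + 1, so a_4 = 2.
  2 = 2*1 + 0, so a_5 = 2.
so x = [10; 5, 1, 1, 2, 2].
Convergents (p_i = a_i*p_{i-1} + p_{i-2}, q_i = a_i*q_{i-1} + q_{i-2} with p_{-2}=0, p_{-1}=1, q_{-2}=1, q_{-1}=0), until the denominator exceeds 39:
  i=0: a_0=10, p_0 = 10*1 + 0 = 10, q_0 = 10*0 + 1 = 1.
  i=1: a_1=5, p_1 = 5*10 + 1 = 51, q_1 = 5*1 + 0 = 5.
  i=2: a_2=1, p_2 = 1*51 + 10 = 61, q_2 = 1*5 + 1 = 6.
  i=3: a_3=1, p_3 = 1*61 + 51 = 112, q_3 = 1*6 + 5 = 11.
  i=4: a_4=2, p_4 = 2*112 + 61 = 285, q_4 = 2*11 + 6 = 28.
  i=5: a_5=2, p_5 = 2*285 + 112 = 682, q_5 = 2*28 + 11 = 67.
q_5 = 67 > 39, so the last convergent with denominator <= 39 is p_4/q_4 = 285/28.
The closest fraction with denominator <= 39 is either p_4/q_4 or the intermediate fraction (k*p_4 + p_3)/(k*q_4 + q_3) with the largest k >= 1 whose denominator stays <= 39; these approach x as k grows, and every other convergent or intermediate fraction in range is farther away.
Largest k: floor((39 - q_3)/q_4) = floor((39 - 11)/28) = 1.
That gives (1*285 + 112)/(1*28 + 11) = 397/39.
Compare the errors: |x - 285/28| = |682*28 - 285*67|/(67*28) = 1/1876, and |x - 397/39| = |682*39 - 397*67|/(67*39) = 1/2613.
Cross-multiplying, 1*1876 = 1876 < 2613 = 1*2613, so 1/2613 is smaller: the intermediate fraction 397/39 is closer to x than 285/28.

397/39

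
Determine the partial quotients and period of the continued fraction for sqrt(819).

Write x_i = (sqrt(819) + m_i)/d_i with (m_0, d_0) = (0, 1). a_0 = floor(sqrt(819)) = 28, since 28^2 = 784 <= 819 < 841 = 29^2.
Iterate m_{i+1} = d_i*a_i - m_i, d_{i+1} = (819 - m_{i+1}^2)/d_i, a_{i+1} = floor((a_0 + m_{i+1})/d_{i+1}):
  m_1 = 1*28 - 0 = 28, d_1 = (819 - 28^2)/1 = 35/1 = 35, a_1 = floor((28 + 28)/35) = 1.
  m_2 = 35*1 - 28 = 7, d_2 = (819 - 7^2)/35 = 770/35 = 22, a_2 = floor((28 + 7)/22) = 1.
  m_3 = 22*1 - 7 = 15, d_3 = (819 - 15^2)/22 = 594/22 = 27, a_3 = floor((28 + 15)/27) = 1.
  m_4 = 27*1 - 15 = 12, d_4 = (819 - 12^2)/27 = 675/27 = 25, a_4 = floor((28 + 12)/25) = 1.
  m_5 = 25*1 - 12 = 13, d_5 = (819 - 13^2)/25 = 650/25 = 26, a_5 = floor((28 + 13)/26) = 1.
  m_6 = 26*1 - 13 = 13, d_6 = (819 - 13^2)/26 = 650/26 = 25, a_6 = floor((28 + 13)/25) = 1.
  m_7 = 25*1 - 13 = 12, d_7 = (819 - 12^2)/25 = 675/25 = 27, a_7 = floor((28 + 12)/27) = 1.
  m_8 = 27*1 - 12 = 15, d_8 = (819 - 15^2)/27 = 594/27 = 22, a_8 = floor((28 + 15)/22) = 1.
  m_9 = 22*1 - 15 = 7, d_9 = (819 - 7^2)/22 = 770/22 = 35, a_9 = floor((28 + 7)/35) = 1.
  m_10 = 35*1 - 7 = 28, d_10 = (819 - 28^2)/35 = 35/35 = 1, a_10 = floor((28 + 28)/1) = 56.
  m_11 = 1*56 - 28 = 28, d_11 = (819 - 28^2)/1 = 35/1 = 35: (m_11, d_11) = (m_1, d_1) = (28, 35), so from here the quotients repeat a_1, ..., a_10; the period length is 10.
Hence the expansion of sqrt(819) is a_0 = 28 followed by the repeating block 1, 1, 1, 1, 1, 1, 1, 1, 1, 56 (period 10).

[28; (1, 1, 1, 1, 1, 1, 1, 1, 1, 56)]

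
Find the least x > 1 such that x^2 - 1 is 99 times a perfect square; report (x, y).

First expand sqrt(99) as a continued fraction. With x_i = (sqrt(99) + m_i)/d_i and (m_0, d_0) = (0, 1): a_0 = floor(sqrt(99)) = 9, since 9^2 = 81 <= 99 < 100 = 10^2.
Iterate m_{i+1} = d_i*a_i - m_i, d_{i+1} = (99 - m_{i+1}^2)/d_i, a_{i+1} = floor((a_0 + m_{i+1})/d_{i+1}):
  m_1 = 1*9 - 0 = 9, d_1 = (99 - 9^2)/1 = 18/1 = 18, a_1 = floor((9 + 9)/18) = 1.
  m_2 = 18*1 - 9 = 9, d_2 = (99 - 9^2)/18 = 18/18 = 1, a_2 = floor((9 + 9)/1) = 18.
  m_3 = 1*18 - 9 = 9, d_3 = (99 - 9^2)/1 = 18/1 = 18: (m_3, d_3) = (m_1, d_1) = (9, 18), so from here the quotients repeat a_1, a_2; the period length is 2.
So sqrt(99) = [9; (1, 18)] with period length k = 2.
k is even, so the fundamental solution of x^2 - 99y^2 = 1 is (p_{k-1}, q_{k-1}) = (p_1, q_1); compute convergents through index 1.
Convergents (p_i = a_i*p_{i-1} + p_{i-2}, q_i = a_i*q_{i-1} + q_{i-2} with p_{-2}=0, p_{-1}=1, q_{-2}=1, q_{-1}=0):
  i=0: a_0=9, p_0 = 9*1 + 0 = 9, q_0 = 9*0 + 1 = 1.
  i=1: a_1=1, p_1 = 1*9 + 1 = 10, q_1 = 1*1 + 0 = 1.
Check: 10^2 - 99*1^2 = 100 - 99 = 1, so (x, y) = (10, 1) solves the equation, and by the theorem it is the least positive solution.

(x, y) = (10, 1)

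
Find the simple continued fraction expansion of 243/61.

Run the Euclidean algorithm on 243 and 61; the successive quotients are the partial quotients a_0, a_1, ... (each step inverts the fractional part left over by the previous one):
  243 = 3*61 + 60, so a_0 = 3.
  61 = 1*60 + 1, so a_1 = 1.
  60 = 60*1 + 0, so a_2 = 60.
The remainder reaches 0 after 3 divisions, so the expansion has 3 partial quotients, read off in order.

[3; 1, 60]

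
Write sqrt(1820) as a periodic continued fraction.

[42; (1, 1, 1, 20, 1, 1, 1, 84)]

Write x_i = (sqrt(1820) + m_i)/d_i with (m_0, d_0) = (0, 1). a_0 = floor(sqrt(1820)) = 42, since 42^2 = 1764 <= 1820 < 1849 = 43^2.
Iterate m_{i+1} = d_i*a_i - m_i, d_{i+1} = (1820 - m_{i+1}^2)/d_i, a_{i+1} = floor((a_0 + m_{i+1})/d_{i+1}):
  m_1 = 1*42 - 0 = 42, d_1 = (1820 - 42^2)/1 = 56/1 = 56, a_1 = floor((42 + 42)/56) = 1.
  m_2 = 56*1 - 42 = 14, d_2 = (1820 - 14^2)/56 = 1624/56 = 29, a_2 = floor((42 + 14)/29) = 1.
  m_3 = 29*1 - 14 = 15, d_3 = (1820 - 15^2)/29 = 1595/29 = 55, a_3 = floor((42 + 15)/55) = 1.
  m_4 = 55*1 - 15 = 40, d_4 = (1820 - 40^2)/55 = 220/55 = 4, a_4 = floor((42 + 40)/4) = 20.
  m_5 = 4*20 - 40 = 40, d_5 = (1820 - 40^2)/4 = 220/4 = 55, a_5 = floor((42 + 40)/55) = 1.
  m_6 = 55*1 - 40 = 15, d_6 = (1820 - 15^2)/55 = 1595/55 = 29, a_6 = floor((42 + 15)/29) = 1.
  m_7 = 29*1 - 15 = 14, d_7 = (1820 - 14^2)/29 = 1624/29 = 56, a_7 = floor((42 + 14)/56) = 1.
  m_8 = 56*1 - 14 = 42, d_8 = (1820 - 42^2)/56 = 56/56 = 1, a_8 = floor((42 + 42)/1) = 84.
  m_9 = 1*84 - 42 = 42, d_9 = (1820 - 42^2)/1 = 56/1 = 56: (m_9, d_9) = (m_1, d_1) = (42, 56), so from here the quotients repeat a_1, ..., a_8; the period length is 8.
Hence the expansion of sqrt(1820) is a_0 = 42 followed by the repeating block 1, 1, 1, 20, 1, 1, 1, 84 (period 8).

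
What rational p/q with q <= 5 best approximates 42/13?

Expand x = 42/13 as a continued fraction with the Euclidean algorithm:
  42 = 3*13 + 3, so a_0 = 3.
  13 = 4*3 + 1, so a_1 = 4.
  3 = 3*1 + 0, so a_2 = 3.
so x = [3; 4, 3].
Convergents (p_i = a_i*p_{i-1} + p_{i-2}, q_i = a_i*q_{i-1} + q_{i-2} with p_{-2}=0, p_{-1}=1, q_{-2}=1, q_{-1}=0), until the denominator exceeds 5:
  i=0: a_0=3, p_0 = 3*1 + 0 = 3, q_0 = 3*0 + 1 = 1.
  i=1: a_1=4, p_1 = 4*3 + 1 = 13, q_1 = 4*1 + 0 = 4.
  i=2: a_2=3, p_2 = 3*13 + 3 = 42, q_2 = 3*4 + 1 = 13.
q_2 = 13 > 5, so the last convergent with denominator <= 5 is p_1/q_1 = 13/4.
The closest fraction with denominator <= 5 is either p_1/q_1 or the intermediate fraction (k*p_1 + p_0)/(k*q_1 + q_0) with the largest k >= 1 whose denominator stays <= 5; these approach x as k grows, and every other convergent or intermediate fraction in range is farther away.
Largest k: floor((5 - q_0)/q_1) = floor((5 - 1)/4) = 1.
That gives (1*13 + 3)/(1*4 + 1) = 16/5.
Compare the errors: |x - 13/4| = |42*4 - 13*13|/(13*4) = 1/52, and |x - 16/5| = |42*5 - 16*13|/(13*5) = 2/65.
Cross-multiplying, 1*65 = 65 < 104 = 2*52, so 1/52 is smaller: the convergent 13/4 is closer to x than 16/5.

13/4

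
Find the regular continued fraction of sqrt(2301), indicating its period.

[47; (1, 30, 1, 94)]

Write x_i = (sqrt(2301) + m_i)/d_i with (m_0, d_0) = (0, 1). a_0 = floor(sqrt(2301)) = 47, since 47^2 = 2209 <= 2301 < 2304 = 48^2.
Iterate m_{i+1} = d_i*a_i - m_i, d_{i+1} = (2301 - m_{i+1}^2)/d_i, a_{i+1} = floor((a_0 + m_{i+1})/d_{i+1}):
  m_1 = 1*47 - 0 = 47, d_1 = (2301 - 47^2)/1 = 92/1 = 92, a_1 = floor((47 + 47)/92) = 1.
  m_2 = 92*1 - 47 = 45, d_2 = (2301 - 45^2)/92 = 276/92 = 3, a_2 = floor((47 + 45)/3) = 30.
  m_3 = 3*30 - 45 = 45, d_3 = (2301 - 45^2)/3 = 276/3 = 92, a_3 = floor((47 + 45)/92) = 1.
  m_4 = 92*1 - 45 = 47, d_4 = (2301 - 47^2)/92 = 92/92 = 1, a_4 = floor((47 + 47)/1) = 94.
  m_5 = 1*94 - 47 = 47, d_5 = (2301 - 47^2)/1 = 92/1 = 92: (m_5, d_5) = (m_1, d_1) = (47, 92), so from here the quotients repeat a_1, ..., a_4; the period length is 4.
Hence the expansion of sqrt(2301) is a_0 = 47 followed by the repeating block 1, 30, 1, 94 (period 4).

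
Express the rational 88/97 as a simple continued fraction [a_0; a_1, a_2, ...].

[0; 1, 9, 1, 3, 2]

Run the Euclidean algorithm on 88 and 97; the successive quotients are the partial quotients a_0, a_1, ... (each step inverts the fractional part left over by the previous one):
  88 = 0*97 + 88, so a_0 = 0.
  97 = 1*88 + 9, so a_1 = 1.
  88 = 9*9 + 7, so a_2 = 9.
  9 = 1*7 + 2, so a_3 = 1.
  7 = 3*2 + 1, so a_4 = 3.
  2 = 2*1 + 0, so a_5 = 2.
The remainder reaches 0 after 6 divisions, so the expansion has 6 partial quotients, read off in order.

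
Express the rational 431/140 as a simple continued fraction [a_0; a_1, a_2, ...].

[3; 12, 1, 2, 1, 2]

Run the Euclidean algorithm on 431 and 140; the successive quotients are the partial quotients a_0, a_1, ... (each step inverts the fractional part left over by the previous one):
  431 = 3*140 + 11, so a_0 = 3.
  140 = 12*11 + 8, so a_1 = 12.
  11 = 1*8 + 3, so a_2 = 1.
  8 = 2*3 + 2, so a_3 = 2.
  3 = 1*2 + 1, so a_4 = 1.
  2 = 2*1 + 0, so a_5 = 2.
The remainder reaches 0 after 6 divisions, so the expansion has 6 partial quotients, read off in order.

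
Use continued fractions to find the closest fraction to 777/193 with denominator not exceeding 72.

Expand x = 777/193 as a continued fraction with the Euclidean algorithm:
  777 = 4*193 + 5, so a_0 = 4.
  193 = 38*5 + 3, so a_1 = 38.
  5 = 1*3 + 2, so a_2 = 1.
  3 = 1*2 + 1, so a_3 = 1.
  2 = 2*1 + 0, so a_4 = 2.
so x = [4; 38, 1, 1, 2].
Convergents (p_i = a_i*p_{i-1} + p_{i-2}, q_i = a_i*q_{i-1} + q_{i-2} with p_{-2}=0, p_{-1}=1, q_{-2}=1, q_{-1}=0), until the denominator exceeds 72:
  i=0: a_0=4, p_0 = 4*1 + 0 = 4, q_0 = 4*0 + 1 = 1.
  i=1: a_1=38, p_1 = 38*4 + 1 = 153, q_1 = 38*1 + 0 = 38.
  i=2: a_2=1, p_2 = 1*153 + 4 = 157, q_2 = 1*38 + 1 = 39.
  i=3: a_3=1, p_3 = 1*157 + 153 = 310, q_3 = 1*39 + 38 = 77.
q_3 = 77 > 72, so the last convergent with denominator <= 72 is p_2/q_2 = 157/39.
The closest fraction with denominator <= 72 is either p_2/q_2 or the intermediate fraction (k*p_2 + p_1)/(k*q_2 + q_1) with the largest k >= 1 whose denominator stays <= 72; these approach x as k grows, and every other convergent or intermediate fraction in range is farther away.
Largest k: floor((72 - q_1)/q_2) = floor((72 - 38)/39) = 0.
Since k = 0, no intermediate fraction beyond p_2/q_2 has denominator <= 72, so the convergent 157/39 is the closest (its error is |777*39 - 157*193|/(193*39) = 2/7527).

157/39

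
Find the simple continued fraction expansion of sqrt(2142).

Write x_i = (sqrt(2142) + m_i)/d_i with (m_0, d_0) = (0, 1). a_0 = floor(sqrt(2142)) = 46, since 46^2 = 2116 <= 2142 < 2209 = 47^2.
Iterate m_{i+1} = d_i*a_i - m_i, d_{i+1} = (2142 - m_{i+1}^2)/d_i, a_{i+1} = floor((a_0 + m_{i+1})/d_{i+1}):
  m_1 = 1*46 - 0 = 46, d_1 = (2142 - 46^2)/1 = 26/1 = 26, a_1 = floor((46 + 46)/26) = 3.
  m_2 = 26*3 - 46 = 32, d_2 = (2142 - 32^2)/26 = 1118/26 = 43, a_2 = floor((46 + 32)/43) = 1.
  m_3 = 43*1 - 32 = 11, d_3 = (2142 - 11^2)/43 = 2021/43 = 47, a_3 = floor((46 + 11)/47) = 1.
  m_4 = 47*1 - 11 = 36, d_4 = (2142 - 36^2)/47 = 846/47 = 18, a_4 = floor((46 + 36)/18) = 4.
  m_5 = 18*4 - 36 = 36, d_5 = (2142 - 36^2)/18 = 846/18 = 47, a_5 = floor((46 + 36)/47) = 1.
  m_6 = 47*1 - 36 = 11, d_6 = (2142 - 11^2)/47 = 2021/47 = 43, a_6 = floor((46 + 11)/43) = 1.
  m_7 = 43*1 - 11 = 32, d_7 = (2142 - 32^2)/43 = 1118/43 = 26, a_7 = floor((46 + 32)/26) = 3.
  m_8 = 26*3 - 32 = 46, d_8 = (2142 - 46^2)/26 = 26/26 = 1, a_8 = floor((46 + 46)/1) = 92.
  m_9 = 1*92 - 46 = 46, d_9 = (2142 - 46^2)/1 = 26/1 = 26: (m_9, d_9) = (m_1, d_1) = (46, 26), so from here the quotients repeat a_1, ..., a_8; the period length is 8.
Hence the expansion of sqrt(2142) is a_0 = 46 followed by the repeating block 3, 1, 1, 4, 1, 1, 3, 92 (period 8).

[46; (3, 1, 1, 4, 1, 1, 3, 92)]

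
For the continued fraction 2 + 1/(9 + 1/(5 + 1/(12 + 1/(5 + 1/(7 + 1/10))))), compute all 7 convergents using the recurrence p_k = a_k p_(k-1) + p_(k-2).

2/1, 19/9, 97/46, 1183/561, 6012/2851, 43267/20518, 438682/208031

Using the convergent recurrence p_i = a_i*p_{i-1} + p_{i-2}, q_i = a_i*q_{i-1} + q_{i-2} with p_{-2}=0, p_{-1}=1, q_{-2}=1, q_{-1}=0:
  i=0: a_0=2, p_0 = 2*1 + 0 = 2, q_0 = 2*0 + 1 = 1.
  i=1: a_1=9, p_1 = 9*2 + 1 = 19, q_1 = 9*1 + 0 = 9.
  i=2: a_2=5, p_2 = 5*19 + 2 = 97, q_2 = 5*9 + 1 = 46.
  i=3: a_3=12, p_3 = 12*97 + 19 = 1183, q_3 = 12*46 + 9 = 561.
  i=4: a_4=5, p_4 = 5*1183 + 97 = 6012, q_4 = 5*561 + 46 = 2851.
  i=5: a_5=7, p_5 = 7*6012 + 1183 = 43267, q_5 = 7*2851 + 561 = 20518.
  i=6: a_6=10, p_6 = 10*43267 + 6012 = 438682, q_6 = 10*20518 + 2851 = 208031.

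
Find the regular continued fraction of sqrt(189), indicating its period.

Write x_i = (sqrt(189) + m_i)/d_i with (m_0, d_0) = (0, 1). a_0 = floor(sqrt(189)) = 13, since 13^2 = 169 <= 189 < 196 = 14^2.
Iterate m_{i+1} = d_i*a_i - m_i, d_{i+1} = (189 - m_{i+1}^2)/d_i, a_{i+1} = floor((a_0 + m_{i+1})/d_{i+1}):
  m_1 = 1*13 - 0 = 13, d_1 = (189 - 13^2)/1 = 20/1 = 20, a_1 = floor((13 + 13)/20) = 1.
  m_2 = 20*1 - 13 = 7, d_2 = (189 - 7^2)/20 = 140/20 = 7, a_2 = floor((13 + 7)/7) = 2.
  m_3 = 7*2 - 7 = 7, d_3 = (189 - 7^2)/7 = 140/7 = 20, a_3 = floor((13 + 7)/20) = 1.
  m_4 = 20*1 - 7 = 13, d_4 = (189 - 13^2)/20 = 20/20 = 1, a_4 = floor((13 + 13)/1) = 26.
  m_5 = 1*26 - 13 = 13, d_5 = (189 - 13^2)/1 = 20/1 = 20: (m_5, d_5) = (m_1, d_1) = (13, 20), so from here the quotients repeat a_1, ..., a_4; the period length is 4.
Hence the expansion of sqrt(189) is a_0 = 13 followed by the repeating block 1, 2, 1, 26 (period 4).

[13; (1, 2, 1, 26)]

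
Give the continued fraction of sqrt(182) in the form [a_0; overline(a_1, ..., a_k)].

Write x_i = (sqrt(182) + m_i)/d_i with (m_0, d_0) = (0, 1). a_0 = floor(sqrt(182)) = 13, since 13^2 = 169 <= 182 < 196 = 14^2.
Iterate m_{i+1} = d_i*a_i - m_i, d_{i+1} = (182 - m_{i+1}^2)/d_i, a_{i+1} = floor((a_0 + m_{i+1})/d_{i+1}):
  m_1 = 1*13 - 0 = 13, d_1 = (182 - 13^2)/1 = 13/1 = 13, a_1 = floor((13 + 13)/13) = 2.
  m_2 = 13*2 - 13 = 13, d_2 = (182 - 13^2)/13 = 13/13 = 1, a_2 = floor((13 + 13)/1) = 26.
  m_3 = 1*26 - 13 = 13, d_3 = (182 - 13^2)/1 = 13/1 = 13: (m_3, d_3) = (m_1, d_1) = (13, 13), so from here the quotients repeat a_1, a_2; the period length is 2.
Hence the expansion of sqrt(182) is a_0 = 13 followed by the repeating block 2, 26 (period 2).

[13; overline(2, 26)]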